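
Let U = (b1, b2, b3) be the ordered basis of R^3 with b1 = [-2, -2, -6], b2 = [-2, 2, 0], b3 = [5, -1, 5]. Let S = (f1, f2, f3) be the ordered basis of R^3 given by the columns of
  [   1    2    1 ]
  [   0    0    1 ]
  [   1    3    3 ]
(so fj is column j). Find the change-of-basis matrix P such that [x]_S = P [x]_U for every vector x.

Take x = bj: its U-coordinates are the j-th standard unit vector, so P e_j — column j of P — equals [bj]_S.
b1 = 0·f1 + 0·f2 - 2f3, giving column 1 = [0, 0, -2]; repeating for each j gives P = [[0, 0, 2], [0, -2, 2], [-2, 2, -1]].

[[0, 0, 2], [0, -2, 2], [-2, 2, -1]]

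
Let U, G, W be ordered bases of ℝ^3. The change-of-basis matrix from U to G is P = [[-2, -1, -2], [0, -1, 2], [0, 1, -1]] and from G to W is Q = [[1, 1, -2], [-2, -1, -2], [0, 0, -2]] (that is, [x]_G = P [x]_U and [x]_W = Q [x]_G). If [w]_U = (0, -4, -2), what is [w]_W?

Apply P to get G-coordinates (8, 0, -2), then Q to get W-coordinates.
The result is [w]_W = (12, -12, 4).

(12, -12, 4)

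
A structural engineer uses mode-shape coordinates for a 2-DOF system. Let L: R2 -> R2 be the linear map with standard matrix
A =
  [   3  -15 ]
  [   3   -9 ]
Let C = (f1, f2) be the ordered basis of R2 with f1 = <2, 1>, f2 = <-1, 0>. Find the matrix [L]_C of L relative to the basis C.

Let P have columns f1, f2. Then [L]_C = P^(-1) A P.
Here det P = 1, so P^(-1) is integer; computing A P first and then P^(-1)(A P) gives [[-3, -3], [3, -3]].

[[-3, -3], [3, -3]]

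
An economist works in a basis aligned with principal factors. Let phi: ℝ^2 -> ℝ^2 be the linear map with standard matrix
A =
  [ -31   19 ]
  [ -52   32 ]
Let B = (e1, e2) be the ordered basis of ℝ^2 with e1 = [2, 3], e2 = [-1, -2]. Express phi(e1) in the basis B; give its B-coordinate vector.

[-2, 1]

Compute phi(e1) = A e1 = [-5, -8] in standard coordinates.
Then write this in B-coordinates: solve for y in y_1 e1 + y_2 e2 = [-5, -8].
This gives y = [-2, 1], which is column 1 of [phi]_B.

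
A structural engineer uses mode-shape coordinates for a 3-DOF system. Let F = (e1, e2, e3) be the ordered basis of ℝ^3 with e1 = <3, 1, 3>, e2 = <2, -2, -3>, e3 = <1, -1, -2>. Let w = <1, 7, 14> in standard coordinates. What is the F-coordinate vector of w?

We seek scalars with c_1 e1 + ... + c_3 e3 = w; equivalently solve M c = w where the columns of M are e1, ..., e3.
Row-reducing the augmented matrix [M | w] gives c = (2, -2, -1).
Check: 2e1 - 2e2 - e3 = <1, 7, 14>.

<2, -2, -1>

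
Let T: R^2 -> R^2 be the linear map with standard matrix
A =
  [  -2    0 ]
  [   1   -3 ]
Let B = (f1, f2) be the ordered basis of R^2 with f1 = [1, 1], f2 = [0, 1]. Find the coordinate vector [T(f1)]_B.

Compute T(f1) = A f1 = [-2, -2] in standard coordinates.
Then write this in B-coordinates: solve for y in y_1 f1 + y_2 f2 = [-2, -2].
This gives y = [-2, 0], which is column 1 of [T]_B.

[-2, 0]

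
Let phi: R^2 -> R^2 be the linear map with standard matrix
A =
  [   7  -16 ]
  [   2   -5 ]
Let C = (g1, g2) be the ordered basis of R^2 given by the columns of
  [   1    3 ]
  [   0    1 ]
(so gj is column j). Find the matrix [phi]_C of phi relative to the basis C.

The j-th column of [phi]_C is [phi(gj)]_C.
phi(g1) = A g1 = [7, 2] = g1 + 2g2, so column 1 is [1, 2].
Repeating for g2 and assembling the columns gives [[1, 2], [2, 1]].

[[1, 2], [2, 1]]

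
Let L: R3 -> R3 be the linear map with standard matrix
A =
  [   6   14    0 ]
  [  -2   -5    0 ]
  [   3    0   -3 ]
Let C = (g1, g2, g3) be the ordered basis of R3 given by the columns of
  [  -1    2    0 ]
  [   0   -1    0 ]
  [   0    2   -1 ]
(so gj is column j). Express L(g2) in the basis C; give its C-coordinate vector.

Column 2 of [L]_C is the C-coordinate vector of L(g2).
In standard coordinates L(g2) = A g2 = <-2, 1, 0>.
Converting to C: <-2, 1, 0> = 0·g1 - g2 - 2g3, so the coordinate vector is <0, -1, -2>.

<0, -1, -2>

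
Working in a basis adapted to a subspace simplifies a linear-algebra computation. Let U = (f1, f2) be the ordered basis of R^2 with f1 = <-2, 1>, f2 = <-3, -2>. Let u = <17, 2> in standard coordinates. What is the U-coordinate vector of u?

<-4, -3>

[u]_U is the unique c with M c = u, where M has columns f1, f2.
System: -2c_1 - 3c_2 = 17, c_1 - 2c_2 = 2; solving gives c_1 = -4, c_2 = -3.
Check: -4f1 - 3f2 = <17, 2>.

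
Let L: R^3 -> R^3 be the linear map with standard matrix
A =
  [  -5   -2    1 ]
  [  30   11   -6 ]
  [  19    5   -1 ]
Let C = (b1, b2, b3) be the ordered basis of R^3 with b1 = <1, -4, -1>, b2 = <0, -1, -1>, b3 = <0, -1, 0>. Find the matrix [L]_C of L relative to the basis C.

[[2, 1, 2], [-2, 3, 3], [2, -2, 0]]

Let P have columns b1, ..., b3. Then [L]_C = P^(-1) A P.
Here det P = -1, so P^(-1) is integer; computing A P first and then P^(-1)(A P) gives [[2, 1, 2], [-2, 3, 3], [2, -2, 0]].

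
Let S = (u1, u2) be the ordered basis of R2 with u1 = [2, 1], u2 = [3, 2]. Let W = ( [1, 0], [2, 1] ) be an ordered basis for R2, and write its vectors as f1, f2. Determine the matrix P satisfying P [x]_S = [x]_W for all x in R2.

[[0, -1], [1, 2]]

Take x = uj: its S-coordinates are the j-th standard unit vector, so P e_j — column j of P — equals [uj]_W.
u1 = 0·f1 + f2, giving column 1 = [0, 1]; repeating for each j gives P = [[0, -1], [1, 2]].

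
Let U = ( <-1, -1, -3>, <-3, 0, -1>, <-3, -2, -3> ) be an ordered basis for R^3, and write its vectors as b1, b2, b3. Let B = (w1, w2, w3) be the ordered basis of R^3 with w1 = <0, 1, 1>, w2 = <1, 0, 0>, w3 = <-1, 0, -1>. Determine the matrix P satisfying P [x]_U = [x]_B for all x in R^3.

Take x = bj: its U-coordinates are the j-th standard unit vector, so P e_j — column j of P — equals [bj]_B.
b1 = -w1 + w2 + 2w3, giving column 1 = <-1, 1, 2>; repeating for each j gives P = [[-1, 0, -2], [1, -2, -2], [2, 1, 1]].

[[-1, 0, -2], [1, -2, -2], [2, 1, 1]]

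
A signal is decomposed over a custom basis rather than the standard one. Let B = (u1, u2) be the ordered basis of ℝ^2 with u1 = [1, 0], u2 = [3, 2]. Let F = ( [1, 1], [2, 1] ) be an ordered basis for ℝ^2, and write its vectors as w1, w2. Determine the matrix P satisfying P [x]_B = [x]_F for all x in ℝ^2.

[[-1, 1], [1, 1]]

Let M have columns uj and N have columns wj. Then for every x, N [x]_F = x = M [x]_B, so P = N^(-1) M.
Since det N = -1, N^(-1) has integer entries; multiplying gives P = [[-1, 1], [1, 1]].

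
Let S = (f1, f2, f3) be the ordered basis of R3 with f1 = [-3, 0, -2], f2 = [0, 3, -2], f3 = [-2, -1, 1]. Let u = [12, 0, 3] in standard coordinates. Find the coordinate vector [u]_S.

[-2, -1, -3]

Write u = c_1 f1 + ... + c_3 f3 and solve for the c_i.
Row-reducing the augmented matrix [M | u] gives c = (-2, -1, -3).
Check: -2f1 - f2 - 3f3 = [12, 0, 3].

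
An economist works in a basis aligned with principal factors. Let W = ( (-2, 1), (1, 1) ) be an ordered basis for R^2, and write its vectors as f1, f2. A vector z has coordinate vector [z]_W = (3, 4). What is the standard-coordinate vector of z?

(-2, 7)

By definition z = 3f1 + 4f2.
Summing componentwise gives (-2, 7).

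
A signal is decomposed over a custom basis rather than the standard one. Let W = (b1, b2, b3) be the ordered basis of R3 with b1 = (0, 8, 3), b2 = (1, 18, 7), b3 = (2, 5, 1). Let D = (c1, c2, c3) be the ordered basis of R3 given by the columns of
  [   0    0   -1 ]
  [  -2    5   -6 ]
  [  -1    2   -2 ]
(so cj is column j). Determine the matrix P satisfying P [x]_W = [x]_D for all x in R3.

Take x = bj: its W-coordinates are the j-th standard unit vector, so P e_j — column j of P — equals [bj]_D.
b1 = c1 + 2c2 + 0·c3, giving column 1 = (1, 2, 0); repeating for each j gives P = [[1, -1, 1], [2, 2, -1], [0, -1, -2]].

[[1, -1, 1], [2, 2, -1], [0, -1, -2]]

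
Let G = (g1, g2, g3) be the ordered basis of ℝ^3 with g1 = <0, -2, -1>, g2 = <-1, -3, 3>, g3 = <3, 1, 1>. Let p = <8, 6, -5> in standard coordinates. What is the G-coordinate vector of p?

<1, -2, 2>

We seek scalars with c_1 g1 + ... + c_3 g3 = p; equivalently solve M c = p where the columns of M are g1, ..., g3.
Row-reducing the augmented matrix [M | p] gives c = (1, -2, 2).
Check: g1 - 2g2 + 2g3 = <8, 6, -5>.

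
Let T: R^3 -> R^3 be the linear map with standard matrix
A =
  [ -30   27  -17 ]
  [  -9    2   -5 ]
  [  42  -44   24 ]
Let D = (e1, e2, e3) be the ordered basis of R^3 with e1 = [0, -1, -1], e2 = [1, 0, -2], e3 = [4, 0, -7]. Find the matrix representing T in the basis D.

The j-th column of [T]_D is [T(ej)]_D.
T(e1) = A e1 = [-10, 3, 20] = -3e1 + 2e2 - 3e3, so column 1 is [-3, 2, -3].
Repeating for e2, e3 and assembling the columns gives [[-3, -1, 1], [2, 0, 3], [-3, 1, -1]].

[[-3, -1, 1], [2, 0, 3], [-3, 1, -1]]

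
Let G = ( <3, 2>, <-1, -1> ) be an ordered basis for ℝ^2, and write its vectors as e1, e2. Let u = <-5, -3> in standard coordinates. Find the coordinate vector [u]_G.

[u]_G is the unique c with M c = u, where M has columns e1, e2.
System: 3c_1 - c_2 = -5, 2c_1 - c_2 = -3; solving gives c_1 = -2, c_2 = -1.
Check: -2e1 - e2 = <-5, -3>.

<-2, -1>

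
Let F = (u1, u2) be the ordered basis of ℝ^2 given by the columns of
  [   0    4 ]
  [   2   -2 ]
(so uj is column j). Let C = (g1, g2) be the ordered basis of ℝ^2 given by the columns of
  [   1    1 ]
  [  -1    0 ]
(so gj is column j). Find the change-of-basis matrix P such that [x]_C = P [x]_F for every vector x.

[[-2, 2], [2, 2]]

Column j of P is [uj]_C, since P maps F-coordinates to C-coordinates.
Expressing u1 in C: u1 = -2g1 + 2g2, so column 1 of P is <-2, 2>.
Doing the same for each uj gives P = [[-2, 2], [2, 2]].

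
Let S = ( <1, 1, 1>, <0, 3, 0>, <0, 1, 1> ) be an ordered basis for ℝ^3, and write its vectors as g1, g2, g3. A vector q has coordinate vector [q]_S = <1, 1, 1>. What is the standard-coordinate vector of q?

<1, 5, 2>

By definition q = g1 + g2 + g3.
Summing componentwise gives <1, 5, 2>.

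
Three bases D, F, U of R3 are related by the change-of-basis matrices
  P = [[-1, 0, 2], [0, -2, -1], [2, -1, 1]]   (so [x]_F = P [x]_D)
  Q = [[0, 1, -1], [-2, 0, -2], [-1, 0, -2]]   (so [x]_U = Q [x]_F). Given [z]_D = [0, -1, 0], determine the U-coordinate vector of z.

Apply P to get F-coordinates [0, 2, 1], then Q to get U-coordinates.
The result is [z]_U = [1, -2, -2].

[1, -2, -2]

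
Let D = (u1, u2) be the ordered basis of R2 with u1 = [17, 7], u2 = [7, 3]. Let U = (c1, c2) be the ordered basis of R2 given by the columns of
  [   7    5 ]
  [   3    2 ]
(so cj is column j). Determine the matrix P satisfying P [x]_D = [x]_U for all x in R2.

[[1, 1], [2, 0]]

Column j of P is [uj]_U, since P maps D-coordinates to U-coordinates.
Expressing u1 in U: u1 = c1 + 2c2, so column 1 of P is [1, 2].
Doing the same for each uj gives P = [[1, 1], [2, 0]].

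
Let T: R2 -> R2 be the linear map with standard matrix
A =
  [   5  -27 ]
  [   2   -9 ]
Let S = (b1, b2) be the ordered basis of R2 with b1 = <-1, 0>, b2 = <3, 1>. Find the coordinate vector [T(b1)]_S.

<-1, -2>

Compute T(b1) = A b1 = <-5, -2> in standard coordinates.
Then write this in S-coordinates: solve for y in y_1 b1 + y_2 b2 = <-5, -2>.
This gives y = <-1, -2>, which is column 1 of [T]_S.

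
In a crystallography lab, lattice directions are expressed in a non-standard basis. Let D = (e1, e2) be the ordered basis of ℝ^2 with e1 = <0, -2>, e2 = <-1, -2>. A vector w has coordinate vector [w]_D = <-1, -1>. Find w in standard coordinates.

<1, 4>

The coordinates say w = -e1 - e2; adding the scaled basis vectors gives <1, 4>.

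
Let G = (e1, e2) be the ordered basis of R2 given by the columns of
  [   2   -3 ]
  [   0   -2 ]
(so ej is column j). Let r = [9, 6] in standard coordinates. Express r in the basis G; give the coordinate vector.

We seek scalars with c_1 e1 + c_2 e2 = r; equivalently solve M c = r where the columns of M are e1, e2.
System: 2c_1 - 3c_2 = 9, 0c_1 - 2c_2 = 6; solving gives c_1 = 0, c_2 = -3.
Check: 0·e1 - 3e2 = [9, 6].

[0, -3]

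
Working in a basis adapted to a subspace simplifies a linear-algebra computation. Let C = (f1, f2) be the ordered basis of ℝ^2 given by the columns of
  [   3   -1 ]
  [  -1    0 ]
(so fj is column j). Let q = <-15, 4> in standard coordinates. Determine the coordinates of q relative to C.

We seek scalars with c_1 f1 + c_2 f2 = q; equivalently solve M c = q where the columns of M are f1, f2.
System: 3c_1 - c_2 = -15, -c_1 + 0c_2 = 4; solving gives c_1 = -4, c_2 = 3.
Check: -4f1 + 3f2 = <-15, 4>.

<-4, 3>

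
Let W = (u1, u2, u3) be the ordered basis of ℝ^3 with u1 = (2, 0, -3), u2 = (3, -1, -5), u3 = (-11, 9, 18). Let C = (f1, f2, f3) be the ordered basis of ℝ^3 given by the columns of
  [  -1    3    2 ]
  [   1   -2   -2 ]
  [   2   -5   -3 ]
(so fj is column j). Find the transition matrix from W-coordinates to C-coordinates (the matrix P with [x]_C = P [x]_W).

Column j of P is [uj]_C, since P maps W-coordinates to C-coordinates.
Expressing u1 in C: u1 = 2f1 + 2f2 - f3, so column 1 of P is (2, 2, -1).
Doing the same for each uj gives P = [[2, 1, 1], [2, 2, -2], [-1, -1, -2]].

[[2, 1, 1], [2, 2, -2], [-1, -1, -2]]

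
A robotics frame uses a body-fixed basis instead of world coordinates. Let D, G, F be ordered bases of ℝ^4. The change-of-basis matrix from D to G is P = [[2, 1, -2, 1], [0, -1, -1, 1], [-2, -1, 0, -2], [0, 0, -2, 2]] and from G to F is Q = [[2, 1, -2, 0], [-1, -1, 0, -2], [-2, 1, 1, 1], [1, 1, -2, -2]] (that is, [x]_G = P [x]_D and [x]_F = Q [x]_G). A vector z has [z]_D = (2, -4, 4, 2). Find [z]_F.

(-2, 12, 6, 12)

Apply P to get G-coordinates (-6, 2, -4, -4), then Q to get F-coordinates.
The result is [z]_F = (-2, 12, 6, 12).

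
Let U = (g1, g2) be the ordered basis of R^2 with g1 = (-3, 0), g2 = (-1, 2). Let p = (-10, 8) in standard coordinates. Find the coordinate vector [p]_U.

(2, 4)

[p]_U is the unique c with M c = p, where M has columns g1, g2.
System: -3c_1 - c_2 = -10, 0c_1 + 2c_2 = 8; solving gives c_1 = 2, c_2 = 4.
Check: 2g1 + 4g2 = (-10, 8).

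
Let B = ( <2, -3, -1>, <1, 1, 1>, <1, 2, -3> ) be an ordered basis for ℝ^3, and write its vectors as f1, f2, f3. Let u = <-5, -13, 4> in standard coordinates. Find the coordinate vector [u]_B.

<1, -4, -3>

Write u = c_1 f1 + ... + c_3 f3 and solve for the c_i.
Gaussian elimination on [M | u] yields c = (1, -4, -3).
Check: f1 - 4f2 - 3f3 = <-5, -13, 4>.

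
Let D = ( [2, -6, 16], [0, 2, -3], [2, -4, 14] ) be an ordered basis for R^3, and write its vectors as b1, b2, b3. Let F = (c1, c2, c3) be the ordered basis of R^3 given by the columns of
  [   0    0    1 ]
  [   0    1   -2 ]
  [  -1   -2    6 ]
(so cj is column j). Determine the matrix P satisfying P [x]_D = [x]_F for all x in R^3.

[[0, -1, -2], [-2, 2, 0], [2, 0, 2]]

Column j of P is [bj]_F, since P maps D-coordinates to F-coordinates.
Expressing b1 in F: b1 = 0·c1 - 2c2 + 2c3, so column 1 of P is [0, -2, 2].
Doing the same for each bj gives P = [[0, -1, -2], [-2, 2, 0], [2, 0, 2]].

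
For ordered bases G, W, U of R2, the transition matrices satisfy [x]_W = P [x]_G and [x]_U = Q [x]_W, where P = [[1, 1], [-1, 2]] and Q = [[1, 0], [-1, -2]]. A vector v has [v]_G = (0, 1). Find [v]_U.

First [v]_W = P [v]_G = (1, 2).
Then [v]_U = Q [v]_W = (1, -5).

(1, -5)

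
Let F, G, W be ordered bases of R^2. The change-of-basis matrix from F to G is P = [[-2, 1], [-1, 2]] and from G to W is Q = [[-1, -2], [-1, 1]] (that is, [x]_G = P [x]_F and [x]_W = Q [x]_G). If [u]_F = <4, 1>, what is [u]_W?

First [u]_G = P [u]_F = <-7, -2>.
Then [u]_W = Q [u]_G = <11, 5>.

<11, 5>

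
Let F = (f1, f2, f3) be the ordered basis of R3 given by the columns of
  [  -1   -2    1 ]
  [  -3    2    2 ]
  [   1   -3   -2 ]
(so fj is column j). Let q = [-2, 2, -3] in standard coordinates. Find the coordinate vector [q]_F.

[0, 1, 0]

We seek scalars with c_1 f1 + ... + c_3 f3 = q; equivalently solve M c = q where the columns of M are f1, ..., f3.
Gaussian elimination on [M | q] yields c = (0, 1, 0).
Check: 0·f1 + f2 + 0·f3 = [-2, 2, -3].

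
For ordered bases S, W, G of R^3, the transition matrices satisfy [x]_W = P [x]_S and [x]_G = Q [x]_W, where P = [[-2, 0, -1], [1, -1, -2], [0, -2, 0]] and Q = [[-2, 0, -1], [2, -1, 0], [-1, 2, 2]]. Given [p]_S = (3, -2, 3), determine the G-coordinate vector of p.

First [p]_W = P [p]_S = (-9, -1, 4).
Then [p]_G = Q [p]_W = (14, -17, 15).

(14, -17, 15)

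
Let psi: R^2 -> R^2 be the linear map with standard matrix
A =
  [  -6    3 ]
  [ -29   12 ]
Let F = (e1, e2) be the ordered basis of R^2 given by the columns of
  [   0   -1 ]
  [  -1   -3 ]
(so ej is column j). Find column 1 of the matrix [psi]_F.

Compute psi(e1) = A e1 = <-3, -12> in standard coordinates.
Then write this in F-coordinates: solve for y in y_1 e1 + y_2 e2 = <-3, -12>.
This gives y = <3, 3>, which is column 1 of [psi]_F.

<3, 3>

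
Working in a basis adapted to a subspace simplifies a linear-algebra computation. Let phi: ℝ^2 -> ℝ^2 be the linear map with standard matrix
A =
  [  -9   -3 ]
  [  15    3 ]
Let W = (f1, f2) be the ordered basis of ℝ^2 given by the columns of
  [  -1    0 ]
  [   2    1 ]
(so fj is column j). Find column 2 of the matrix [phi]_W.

[3, -3]

Compute phi(f2) = A f2 = [-3, 3] in standard coordinates.
Then write this in W-coordinates: solve for y in y_1 f1 + y_2 f2 = [-3, 3].
This gives y = [3, -3], which is column 2 of [phi]_W.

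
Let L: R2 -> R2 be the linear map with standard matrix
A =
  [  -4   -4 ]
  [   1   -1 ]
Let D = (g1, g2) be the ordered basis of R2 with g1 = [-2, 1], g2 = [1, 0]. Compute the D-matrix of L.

[[-3, 1], [-2, -2]]

With P the matrix whose columns are g1, g2, [L]_D = P^(-1) A P.
Column by column: L(g1) = A g1 = [4, -3]; its D-coordinates [-3, -2] give column 1.
Continuing for each basis vector yields [L]_D = [[-3, 1], [-2, -2]].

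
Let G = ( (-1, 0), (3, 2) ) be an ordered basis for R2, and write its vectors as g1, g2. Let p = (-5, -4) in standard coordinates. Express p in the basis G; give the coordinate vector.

We seek scalars with c_1 g1 + c_2 g2 = p; equivalently solve M c = p where the columns of M are g1, g2.
System: -c_1 + 3c_2 = -5, 0c_1 + 2c_2 = -4; solving gives c_1 = -1, c_2 = -2.
Check: -g1 - 2g2 = (-5, -4).

(-1, -2)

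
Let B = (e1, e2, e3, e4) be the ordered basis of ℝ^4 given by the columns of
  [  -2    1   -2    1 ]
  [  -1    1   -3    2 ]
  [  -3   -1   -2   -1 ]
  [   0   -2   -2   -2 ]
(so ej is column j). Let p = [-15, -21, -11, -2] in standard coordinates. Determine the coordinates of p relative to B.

[2, 1, 4, -4]

Write p = c_1 e1 + ... + c_4 e4 and solve for the c_i.
Row-reducing the augmented matrix [M | p] gives c = (2, 1, 4, -4).
Check: 2e1 + e2 + 4e3 - 4e4 = [-15, -21, -11, -2].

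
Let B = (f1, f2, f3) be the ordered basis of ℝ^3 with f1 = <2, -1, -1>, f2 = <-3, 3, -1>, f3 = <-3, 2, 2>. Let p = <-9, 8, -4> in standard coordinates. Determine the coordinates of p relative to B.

<-3, 3, -2>

Write p = c_1 f1 + ... + c_3 f3 and solve for the c_i.
Solving this 3x3 system gives c = (-3, 3, -2).
Check: -3f1 + 3f2 - 2f3 = <-9, 8, -4>.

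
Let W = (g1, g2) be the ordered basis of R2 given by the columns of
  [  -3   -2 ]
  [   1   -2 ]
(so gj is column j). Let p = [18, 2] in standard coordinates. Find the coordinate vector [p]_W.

We seek scalars with c_1 g1 + c_2 g2 = p; equivalently solve M c = p where the columns of M are g1, g2.
System: -3c_1 - 2c_2 = 18, c_1 - 2c_2 = 2; solving gives c_1 = -4, c_2 = -3.
Check: -4g1 - 3g2 = [18, 2].

[-4, -3]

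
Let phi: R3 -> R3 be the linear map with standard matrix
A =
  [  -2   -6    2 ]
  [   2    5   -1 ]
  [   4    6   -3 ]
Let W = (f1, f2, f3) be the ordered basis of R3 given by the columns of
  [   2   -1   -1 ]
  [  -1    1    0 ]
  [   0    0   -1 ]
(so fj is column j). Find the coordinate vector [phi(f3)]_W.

[0, -1, 1]

Compute phi(f3) = A f3 = [0, -1, -1] in standard coordinates.
Then write this in W-coordinates: solve for y in y_1 f1 + ... + y_3 f3 = [0, -1, -1].
This gives y = [0, -1, 1], which is column 3 of [phi]_W.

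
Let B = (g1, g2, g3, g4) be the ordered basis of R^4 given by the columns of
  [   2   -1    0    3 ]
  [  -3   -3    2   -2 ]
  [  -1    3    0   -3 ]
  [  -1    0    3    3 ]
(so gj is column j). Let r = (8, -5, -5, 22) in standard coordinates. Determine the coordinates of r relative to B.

(-1, 2, 3, 4)

We seek scalars with c_1 g1 + ... + c_4 g4 = r; equivalently solve M c = r where the columns of M are g1, ..., g4.
Gaussian elimination on [M | r] yields c = (-1, 2, 3, 4).
Check: -g1 + 2g2 + 3g3 + 4g4 = (8, -5, -5, 22).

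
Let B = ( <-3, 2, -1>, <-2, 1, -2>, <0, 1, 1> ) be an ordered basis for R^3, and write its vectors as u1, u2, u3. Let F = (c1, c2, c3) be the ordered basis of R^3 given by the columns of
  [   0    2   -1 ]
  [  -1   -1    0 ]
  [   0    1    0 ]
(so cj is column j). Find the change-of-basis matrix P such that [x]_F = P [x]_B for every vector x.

Column j of P is [uj]_F, since P maps B-coordinates to F-coordinates.
Expressing u1 in F: u1 = -c1 - c2 + c3, so column 1 of P is <-1, -1, 1>.
Doing the same for each uj gives P = [[-1, 1, -2], [-1, -2, 1], [1, -2, 2]].

[[-1, 1, -2], [-1, -2, 1], [1, -2, 2]]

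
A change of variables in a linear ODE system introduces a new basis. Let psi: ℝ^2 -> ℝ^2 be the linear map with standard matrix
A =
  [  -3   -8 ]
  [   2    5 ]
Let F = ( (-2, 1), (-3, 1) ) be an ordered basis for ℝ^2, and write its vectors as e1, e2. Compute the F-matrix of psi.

[[1, -2], [0, 1]]

The j-th column of [psi]_F is [psi(ej)]_F.
psi(e1) = A e1 = (-2, 1) = e1 + 0·e2, so column 1 is (1, 0).
Repeating for e2 and assembling the columns gives [[1, -2], [0, 1]].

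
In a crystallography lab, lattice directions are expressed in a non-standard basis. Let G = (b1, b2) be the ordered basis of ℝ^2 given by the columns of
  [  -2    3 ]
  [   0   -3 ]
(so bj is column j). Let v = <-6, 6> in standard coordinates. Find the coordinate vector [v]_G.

[v]_G is the unique c with M c = v, where M has columns b1, b2.
System: -2c_1 + 3c_2 = -6, 0c_1 - 3c_2 = 6; solving gives c_1 = 0, c_2 = -2.
Check: 0·b1 - 2b2 = <-6, 6>.

<0, -2>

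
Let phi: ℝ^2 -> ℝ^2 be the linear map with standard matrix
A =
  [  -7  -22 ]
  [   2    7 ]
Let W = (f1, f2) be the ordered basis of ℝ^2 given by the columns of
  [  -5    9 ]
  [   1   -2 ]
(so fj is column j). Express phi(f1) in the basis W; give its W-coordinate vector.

Compute phi(f1) = A f1 = (13, -3) in standard coordinates.
Then write this in W-coordinates: solve for y in y_1 f1 + y_2 f2 = (13, -3).
This gives y = (1, 2), which is column 1 of [phi]_W.

(1, 2)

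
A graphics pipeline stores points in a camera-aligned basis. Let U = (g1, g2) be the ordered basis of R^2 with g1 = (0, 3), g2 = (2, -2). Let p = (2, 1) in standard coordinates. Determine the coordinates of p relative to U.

(1, 1)

We seek scalars with c_1 g1 + c_2 g2 = p; equivalently solve M c = p where the columns of M are g1, g2.
System: 0c_1 + 2c_2 = 2, 3c_1 - 2c_2 = 1; solving gives c_1 = 1, c_2 = 1.
Check: g1 + g2 = (2, 1).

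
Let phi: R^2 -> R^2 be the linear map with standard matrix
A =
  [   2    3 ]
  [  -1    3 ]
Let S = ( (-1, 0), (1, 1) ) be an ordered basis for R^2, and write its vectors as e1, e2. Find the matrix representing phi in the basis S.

[[3, -3], [1, 2]]

With P the matrix whose columns are e1, e2, [phi]_S = P^(-1) A P.
Column by column: phi(e1) = A e1 = (-2, 1); its S-coordinates (3, 1) give column 1.
Continuing for each basis vector yields [phi]_S = [[3, -3], [1, 2]].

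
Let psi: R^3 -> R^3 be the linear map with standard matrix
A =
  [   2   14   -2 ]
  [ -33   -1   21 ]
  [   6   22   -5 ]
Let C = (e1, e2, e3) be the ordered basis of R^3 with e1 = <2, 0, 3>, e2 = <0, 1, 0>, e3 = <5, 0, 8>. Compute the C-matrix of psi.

Let P have columns e1, ..., e3. Then [psi]_C = P^(-1) A P.
Here det P = 1, so P^(-1) is integer; computing A P first and then P^(-1)(A P) gives [[-1, 2, 2], [-3, -1, 3], [0, 2, -2]].

[[-1, 2, 2], [-3, -1, 3], [0, 2, -2]]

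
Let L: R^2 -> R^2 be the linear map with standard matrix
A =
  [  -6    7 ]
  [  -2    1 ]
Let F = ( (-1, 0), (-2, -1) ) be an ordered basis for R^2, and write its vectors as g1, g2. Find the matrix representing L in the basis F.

Let P have columns g1, g2. Then [L]_F = P^(-1) A P.
Here det P = 1, so P^(-1) is integer; computing A P first and then P^(-1)(A P) gives [[-2, 1], [-2, -3]].

[[-2, 1], [-2, -3]]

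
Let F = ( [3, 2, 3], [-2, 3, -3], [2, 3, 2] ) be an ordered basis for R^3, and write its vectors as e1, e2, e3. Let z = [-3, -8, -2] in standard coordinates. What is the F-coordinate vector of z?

[-1, -1, -1]

Write z = c_1 e1 + ... + c_3 e3 and solve for the c_i.
Solving this 3x3 system gives c = (-1, -1, -1).
Check: -e1 - e2 - e3 = [-3, -8, -2].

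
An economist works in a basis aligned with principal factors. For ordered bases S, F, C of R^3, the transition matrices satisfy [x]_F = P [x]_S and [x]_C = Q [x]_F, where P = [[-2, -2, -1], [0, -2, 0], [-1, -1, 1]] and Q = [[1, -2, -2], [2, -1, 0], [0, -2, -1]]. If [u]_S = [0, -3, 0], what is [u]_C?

First [u]_F = P [u]_S = [6, 6, 3].
Then [u]_C = Q [u]_F = [-12, 6, -15].

[-12, 6, -15]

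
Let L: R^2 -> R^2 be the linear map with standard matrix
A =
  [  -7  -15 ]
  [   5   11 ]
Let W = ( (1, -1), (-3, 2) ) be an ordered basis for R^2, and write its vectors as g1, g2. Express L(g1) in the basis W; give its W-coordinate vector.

(2, -2)

Column 1 of [L]_W is the W-coordinate vector of L(g1).
In standard coordinates L(g1) = A g1 = (8, -6).
Converting to W: (8, -6) = 2g1 - 2g2, so the coordinate vector is (2, -2).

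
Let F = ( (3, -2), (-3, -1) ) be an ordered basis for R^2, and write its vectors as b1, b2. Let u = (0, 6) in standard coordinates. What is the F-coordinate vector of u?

We seek scalars with c_1 b1 + c_2 b2 = u; equivalently solve M c = u where the columns of M are b1, b2.
System: 3c_1 - 3c_2 = 0, -2c_1 - c_2 = 6; solving gives c_1 = -2, c_2 = -2.
Check: -2b1 - 2b2 = (0, 6).

(-2, -2)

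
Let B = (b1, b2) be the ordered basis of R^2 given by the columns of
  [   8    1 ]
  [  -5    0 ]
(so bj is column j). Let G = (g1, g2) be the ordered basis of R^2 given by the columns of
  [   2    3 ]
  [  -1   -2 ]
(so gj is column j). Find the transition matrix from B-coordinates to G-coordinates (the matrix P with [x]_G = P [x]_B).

[[1, 2], [2, -1]]

Take x = bj: its B-coordinates are the j-th standard unit vector, so P e_j — column j of P — equals [bj]_G.
b1 = g1 + 2g2, giving column 1 = [1, 2]; repeating for each j gives P = [[1, 2], [2, -1]].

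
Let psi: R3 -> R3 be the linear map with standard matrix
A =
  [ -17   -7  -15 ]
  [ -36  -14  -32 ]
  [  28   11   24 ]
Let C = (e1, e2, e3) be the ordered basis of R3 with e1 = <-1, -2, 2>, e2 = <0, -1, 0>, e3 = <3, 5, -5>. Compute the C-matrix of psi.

The j-th column of [psi]_C is [psi(ej)]_C.
psi(e1) = A e1 = <1, 0, -2> = -e1 + 2e2 + 0·e3, so column 1 is <-1, 2, 0>.
Repeating for e2, e3 and assembling the columns gives [[-1, 2, 2], [2, -3, -1], [0, 3, -3]].

[[-1, 2, 2], [2, -3, -1], [0, 3, -3]]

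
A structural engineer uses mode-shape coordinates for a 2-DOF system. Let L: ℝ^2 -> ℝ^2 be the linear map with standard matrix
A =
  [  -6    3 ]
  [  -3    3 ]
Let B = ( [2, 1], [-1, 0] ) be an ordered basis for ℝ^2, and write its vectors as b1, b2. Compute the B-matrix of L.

The j-th column of [L]_B is [L(bj)]_B.
L(b1) = A b1 = [-9, -3] = -3b1 + 3b2, so column 1 is [-3, 3].
Repeating for b2 and assembling the columns gives [[-3, 3], [3, 0]].

[[-3, 3], [3, 0]]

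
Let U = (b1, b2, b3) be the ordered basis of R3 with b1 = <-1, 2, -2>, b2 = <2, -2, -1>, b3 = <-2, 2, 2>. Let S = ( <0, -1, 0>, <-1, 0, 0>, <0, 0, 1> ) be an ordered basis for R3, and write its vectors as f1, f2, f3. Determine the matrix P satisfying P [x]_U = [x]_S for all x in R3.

[[-2, 2, -2], [1, -2, 2], [-2, -1, 2]]

Let M have columns bj and N have columns fj. Then for every x, N [x]_S = x = M [x]_U, so P = N^(-1) M.
Since det N = -1, N^(-1) has integer entries; multiplying gives P = [[-2, 2, -2], [1, -2, 2], [-2, -1, 2]].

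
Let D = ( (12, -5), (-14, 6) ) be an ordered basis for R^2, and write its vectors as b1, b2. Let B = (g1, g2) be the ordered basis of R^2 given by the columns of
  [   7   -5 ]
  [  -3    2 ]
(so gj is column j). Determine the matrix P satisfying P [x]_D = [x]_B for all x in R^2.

[[1, -2], [-1, 0]]

Column j of P is [bj]_B, since P maps D-coordinates to B-coordinates.
Expressing b1 in B: b1 = g1 - g2, so column 1 of P is (1, -1).
Doing the same for each bj gives P = [[1, -2], [-1, 0]].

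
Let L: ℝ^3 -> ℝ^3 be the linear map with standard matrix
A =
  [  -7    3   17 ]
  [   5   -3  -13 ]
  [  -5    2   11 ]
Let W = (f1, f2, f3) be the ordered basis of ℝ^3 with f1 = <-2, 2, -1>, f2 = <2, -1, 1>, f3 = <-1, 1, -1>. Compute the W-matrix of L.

The j-th column of [L]_W is [L(fj)]_W.
L(f1) = A f1 = <3, -3, 3> = 0·f1 + 0·f2 - 3f3, so column 1 is <0, 0, -3>.
Repeating for f2, f3 and assembling the columns gives [[0, -1, 1], [0, 0, -2], [-3, 2, 1]].

[[0, -1, 1], [0, 0, -2], [-3, 2, 1]]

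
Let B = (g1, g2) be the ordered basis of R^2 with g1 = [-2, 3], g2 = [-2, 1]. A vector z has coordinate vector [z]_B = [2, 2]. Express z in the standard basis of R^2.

The coordinates say z = 2g1 + 2g2; adding the scaled basis vectors gives [-8, 8].

[-8, 8]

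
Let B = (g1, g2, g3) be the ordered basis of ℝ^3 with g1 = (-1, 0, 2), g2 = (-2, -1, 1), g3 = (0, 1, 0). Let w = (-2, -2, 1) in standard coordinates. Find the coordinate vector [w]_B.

(0, 1, -1)

Write w = c_1 g1 + ... + c_3 g3 and solve for the c_i.
Row-reducing the augmented matrix [M | w] gives c = (0, 1, -1).
Check: 0·g1 + g2 - g3 = (-2, -2, 1).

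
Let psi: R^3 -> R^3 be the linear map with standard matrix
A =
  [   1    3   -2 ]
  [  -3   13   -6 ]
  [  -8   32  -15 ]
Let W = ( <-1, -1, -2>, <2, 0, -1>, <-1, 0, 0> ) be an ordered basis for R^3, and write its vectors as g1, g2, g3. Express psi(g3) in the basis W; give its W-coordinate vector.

Compute psi(g3) = A g3 = <-1, 3, 8> in standard coordinates.
Then write this in W-coordinates: solve for y in y_1 g1 + ... + y_3 g3 = <-1, 3, 8>.
This gives y = <-3, -2, 0>, which is column 3 of [psi]_W.

<-3, -2, 0>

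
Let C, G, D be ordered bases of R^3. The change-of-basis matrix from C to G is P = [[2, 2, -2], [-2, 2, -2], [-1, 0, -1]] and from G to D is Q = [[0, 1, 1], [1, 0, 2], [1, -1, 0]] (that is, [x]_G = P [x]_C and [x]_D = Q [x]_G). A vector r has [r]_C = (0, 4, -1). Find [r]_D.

(11, 12, 0)

First [r]_G = P [r]_C = (10, 10, 1).
Then [r]_D = Q [r]_G = (11, 12, 0).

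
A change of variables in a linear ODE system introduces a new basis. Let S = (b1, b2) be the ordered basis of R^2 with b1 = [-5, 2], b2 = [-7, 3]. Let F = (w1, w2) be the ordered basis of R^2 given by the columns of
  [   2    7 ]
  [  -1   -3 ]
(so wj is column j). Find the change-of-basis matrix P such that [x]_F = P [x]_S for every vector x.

Column j of P is [bj]_F, since P maps S-coordinates to F-coordinates.
Expressing b1 in F: b1 = w1 - w2, so column 1 of P is [1, -1].
Doing the same for each bj gives P = [[1, 0], [-1, -1]].

[[1, 0], [-1, -1]]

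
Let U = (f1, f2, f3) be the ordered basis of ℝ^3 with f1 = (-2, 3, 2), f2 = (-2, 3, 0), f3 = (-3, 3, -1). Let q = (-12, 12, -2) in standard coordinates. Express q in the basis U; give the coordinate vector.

(1, -1, 4)

We seek scalars with c_1 f1 + ... + c_3 f3 = q; equivalently solve M c = q where the columns of M are f1, ..., f3.
Solving this 3x3 system gives c = (1, -1, 4).
Check: f1 - f2 + 4f3 = (-12, 12, -2).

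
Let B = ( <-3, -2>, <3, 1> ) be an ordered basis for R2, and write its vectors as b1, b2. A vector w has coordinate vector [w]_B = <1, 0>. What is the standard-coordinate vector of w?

The coordinates say w = b1 + 0·b2; adding the scaled basis vectors gives <-3, -2>.

<-3, -2>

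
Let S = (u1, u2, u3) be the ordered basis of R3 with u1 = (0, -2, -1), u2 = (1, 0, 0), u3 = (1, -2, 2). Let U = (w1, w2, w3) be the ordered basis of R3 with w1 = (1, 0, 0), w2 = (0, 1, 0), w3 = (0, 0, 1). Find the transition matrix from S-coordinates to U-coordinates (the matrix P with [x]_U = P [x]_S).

Let M have columns uj and N have columns wj. Then for every x, N [x]_U = x = M [x]_S, so P = N^(-1) M.
Since det N = 1, N^(-1) has integer entries; multiplying gives P = [[0, 1, 1], [-2, 0, -2], [-1, 0, 2]].

[[0, 1, 1], [-2, 0, -2], [-1, 0, 2]]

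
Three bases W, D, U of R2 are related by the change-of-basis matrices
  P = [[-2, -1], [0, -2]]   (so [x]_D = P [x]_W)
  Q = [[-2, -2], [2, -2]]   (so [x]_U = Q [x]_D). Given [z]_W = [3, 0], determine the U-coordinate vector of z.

[12, -12]

Composing the changes, [z]_U = Q P [z]_W.
Q P = [[4, 6], [-4, 2]]; applying this to [3, 0] gives [12, -12].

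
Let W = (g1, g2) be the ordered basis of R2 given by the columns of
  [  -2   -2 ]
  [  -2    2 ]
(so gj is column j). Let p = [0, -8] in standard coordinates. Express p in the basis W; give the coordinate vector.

[2, -2]

We seek scalars with c_1 g1 + c_2 g2 = p; equivalently solve M c = p where the columns of M are g1, g2.
System: -2c_1 - 2c_2 = 0, -2c_1 + 2c_2 = -8; solving gives c_1 = 2, c_2 = -2.
Check: 2g1 - 2g2 = [0, -8].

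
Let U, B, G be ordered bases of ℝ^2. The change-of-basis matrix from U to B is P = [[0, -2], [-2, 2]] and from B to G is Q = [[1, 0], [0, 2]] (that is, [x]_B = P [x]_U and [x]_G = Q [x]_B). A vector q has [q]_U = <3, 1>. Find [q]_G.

<-2, -8>

Composing the changes, [q]_G = Q P [q]_U.
Q P = [[0, -2], [-4, 4]]; applying this to <3, 1> gives <-2, -8>.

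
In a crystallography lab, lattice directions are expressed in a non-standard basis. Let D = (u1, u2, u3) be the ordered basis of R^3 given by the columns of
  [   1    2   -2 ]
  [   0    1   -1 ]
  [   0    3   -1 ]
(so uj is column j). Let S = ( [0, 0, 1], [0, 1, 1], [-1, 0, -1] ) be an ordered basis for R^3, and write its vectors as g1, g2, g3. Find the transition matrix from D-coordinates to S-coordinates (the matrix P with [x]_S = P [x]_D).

Column j of P is [uj]_S, since P maps D-coordinates to S-coordinates.
Expressing u1 in S: u1 = -g1 + 0·g2 - g3, so column 1 of P is [-1, 0, -1].
Doing the same for each uj gives P = [[-1, 0, 2], [0, 1, -1], [-1, -2, 2]].

[[-1, 0, 2], [0, 1, -1], [-1, -2, 2]]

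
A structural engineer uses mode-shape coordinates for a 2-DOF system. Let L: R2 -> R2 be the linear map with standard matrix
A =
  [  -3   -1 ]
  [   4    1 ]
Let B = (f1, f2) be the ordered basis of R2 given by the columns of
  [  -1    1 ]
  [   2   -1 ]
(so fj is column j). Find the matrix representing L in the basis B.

Let P have columns f1, f2. Then [L]_B = P^(-1) A P.
Here det P = -1, so P^(-1) is integer; computing A P first and then P^(-1)(A P) gives [[-1, 1], [0, -1]].

[[-1, 1], [0, -1]]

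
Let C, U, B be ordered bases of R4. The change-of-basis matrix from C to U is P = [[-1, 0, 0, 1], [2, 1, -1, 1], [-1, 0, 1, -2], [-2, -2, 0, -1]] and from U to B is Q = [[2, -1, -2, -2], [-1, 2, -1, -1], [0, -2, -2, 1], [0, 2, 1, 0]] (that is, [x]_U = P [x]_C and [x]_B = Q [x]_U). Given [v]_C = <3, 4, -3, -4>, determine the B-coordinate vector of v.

<-7, 33, -32, 20>

First [v]_U = P [v]_C = <-7, 9, 2, -10>.
Then [v]_B = Q [v]_U = <-7, 33, -32, 20>.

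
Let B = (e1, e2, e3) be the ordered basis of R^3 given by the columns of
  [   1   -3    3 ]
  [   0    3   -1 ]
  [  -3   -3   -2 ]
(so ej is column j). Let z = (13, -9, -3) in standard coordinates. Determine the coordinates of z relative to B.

[z]_B is the unique c with M c = z, where M has columns e1, ..., e3.
Gaussian elimination on [M | z] yields c = (4, -3, 0).
Check: 4e1 - 3e2 + 0·e3 = (13, -9, -3).

(4, -3, 0)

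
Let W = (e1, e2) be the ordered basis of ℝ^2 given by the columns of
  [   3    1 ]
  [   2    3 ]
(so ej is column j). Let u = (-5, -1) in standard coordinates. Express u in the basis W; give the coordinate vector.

(-2, 1)

[u]_W is the unique c with M c = u, where M has columns e1, e2.
System: 3c_1 + c_2 = -5, 2c_1 + 3c_2 = -1; solving gives c_1 = -2, c_2 = 1.
Check: -2e1 + e2 = (-5, -1).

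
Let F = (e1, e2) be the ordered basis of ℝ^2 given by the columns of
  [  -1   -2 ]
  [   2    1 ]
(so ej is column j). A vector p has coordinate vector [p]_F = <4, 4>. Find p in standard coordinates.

<-12, 12>

By definition p = 4e1 + 4e2.
Summing componentwise gives <-12, 12>.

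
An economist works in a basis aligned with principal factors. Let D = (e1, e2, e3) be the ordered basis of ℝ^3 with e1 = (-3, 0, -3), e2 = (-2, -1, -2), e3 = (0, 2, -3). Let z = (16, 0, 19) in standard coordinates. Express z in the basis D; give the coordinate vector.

(-4, -2, -1)

Write z = c_1 e1 + ... + c_3 e3 and solve for the c_i.
Row-reducing the augmented matrix [M | z] gives c = (-4, -2, -1).
Check: -4e1 - 2e2 - e3 = (16, 0, 19).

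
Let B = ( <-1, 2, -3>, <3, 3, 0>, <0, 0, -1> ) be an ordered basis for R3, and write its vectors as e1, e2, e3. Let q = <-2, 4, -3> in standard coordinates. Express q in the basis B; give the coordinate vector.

[q]_B is the unique c with M c = q, where M has columns e1, ..., e3.
Gaussian elimination on [M | q] yields c = (2, 0, -3).
Check: 2e1 + 0·e2 - 3e3 = <-2, 4, -3>.

<2, 0, -3>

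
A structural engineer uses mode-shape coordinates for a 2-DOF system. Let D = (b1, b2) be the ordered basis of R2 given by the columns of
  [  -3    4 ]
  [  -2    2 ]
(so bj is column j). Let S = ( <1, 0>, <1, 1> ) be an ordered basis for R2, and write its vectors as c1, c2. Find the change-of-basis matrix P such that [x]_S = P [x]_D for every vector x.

[[-1, 2], [-2, 2]]

Column j of P is [bj]_S, since P maps D-coordinates to S-coordinates.
Expressing b1 in S: b1 = -c1 - 2c2, so column 1 of P is <-1, -2>.
Doing the same for each bj gives P = [[-1, 2], [-2, 2]].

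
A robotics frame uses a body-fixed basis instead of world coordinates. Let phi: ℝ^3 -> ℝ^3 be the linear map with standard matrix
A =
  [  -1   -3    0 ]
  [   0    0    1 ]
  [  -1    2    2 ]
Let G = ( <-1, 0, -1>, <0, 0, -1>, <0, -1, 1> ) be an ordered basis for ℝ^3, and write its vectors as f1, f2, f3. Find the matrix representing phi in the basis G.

The j-th column of [phi]_G is [phi(fj)]_G.
phi(f1) = A f1 = <1, -1, -1> = -f1 + 3f2 + f3, so column 1 is <-1, 3, 1>.
Repeating for f2, f3 and assembling the columns gives [[-1, 0, -3], [3, 3, 2], [1, 1, -1]].

[[-1, 0, -3], [3, 3, 2], [1, 1, -1]]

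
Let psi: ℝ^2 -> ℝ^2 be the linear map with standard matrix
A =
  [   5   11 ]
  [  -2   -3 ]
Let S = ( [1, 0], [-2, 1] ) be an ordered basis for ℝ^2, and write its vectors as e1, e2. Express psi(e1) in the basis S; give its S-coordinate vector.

[1, -2]

Column 1 of [psi]_S is the S-coordinate vector of psi(e1).
In standard coordinates psi(e1) = A e1 = [5, -2].
Converting to S: [5, -2] = e1 - 2e2, so the coordinate vector is [1, -2].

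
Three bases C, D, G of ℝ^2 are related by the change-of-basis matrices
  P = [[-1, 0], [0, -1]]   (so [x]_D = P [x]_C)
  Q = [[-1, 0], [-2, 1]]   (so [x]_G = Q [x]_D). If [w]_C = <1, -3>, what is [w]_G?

<1, 5>

Apply P to get D-coordinates <-1, 3>, then Q to get G-coordinates.
The result is [w]_G = <1, 5>.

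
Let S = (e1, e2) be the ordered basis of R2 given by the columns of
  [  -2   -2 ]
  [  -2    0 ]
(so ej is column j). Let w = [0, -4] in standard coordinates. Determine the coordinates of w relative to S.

[2, -2]

We seek scalars with c_1 e1 + c_2 e2 = w; equivalently solve M c = w where the columns of M are e1, e2.
System: -2c_1 - 2c_2 = 0, -2c_1 + 0c_2 = -4; solving gives c_1 = 2, c_2 = -2.
Check: 2e1 - 2e2 = [0, -4].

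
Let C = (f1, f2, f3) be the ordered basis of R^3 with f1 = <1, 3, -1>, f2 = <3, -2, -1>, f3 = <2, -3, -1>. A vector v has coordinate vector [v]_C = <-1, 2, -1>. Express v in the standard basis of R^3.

<3, -4, 0>

By definition v = -f1 + 2f2 - f3.
Summing componentwise gives <3, -4, 0>.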